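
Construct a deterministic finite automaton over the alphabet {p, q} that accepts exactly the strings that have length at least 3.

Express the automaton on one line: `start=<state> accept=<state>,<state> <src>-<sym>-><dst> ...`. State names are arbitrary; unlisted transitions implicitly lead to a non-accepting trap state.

start=s0 accept=s3,s4 s0-p->s1 s0-q->s1 s1-p->s2 s1-q->s2 s2-p->s3 s2-q->s3 s3-p->s4 s3-q->s4 s4-p->s4 s4-q->s4

We only need to distinguish lengths 0, 1, …, 3, and '>3'. Chain s0 → s1 → s2 → s3 → s4 on every symbol, with s4 looping. Accepting states: {s3, s4}.
With 5 states:
        p   q  
>  s0   s1  s1 
   s1   s2  s2 
   s2   s3  s3 
 * s3   s4  s4 
 * s4   s4  s4 
(> = start, * = accepting)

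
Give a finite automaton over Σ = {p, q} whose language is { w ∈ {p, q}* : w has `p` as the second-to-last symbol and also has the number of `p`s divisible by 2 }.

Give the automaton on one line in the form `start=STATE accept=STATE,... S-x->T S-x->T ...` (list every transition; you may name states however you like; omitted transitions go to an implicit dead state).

Handle the two conditions separately and then intersect. One (7 states) tracks the last 2 symbols read; the other (2 states) tracks the count of `p`s modulo 2. Each combined state is a pair, one component from each; accept when both components accept.
          p    q  
>  s0     s1   s2 
   s1     s3   s4 
   s2     s5   s6 
 * s3     s7   s8 
   s4     s9  s10 
   s5     s3   s4 
   s6     s5   s6 
   s7     s3   s4 
 * s8     s5   s6 
   s9     s7   s8 
   s10    s9  s10 
(> = start, * = accepting)

start=s0 accept=s3,s8 s0-p->s1 s0-q->s2 s1-p->s3 s1-q->s4 s2-p->s5 s2-q->s6 s3-p->s7 s3-q->s8 s4-p->s9 s4-q->s10 s5-p->s3 s5-q->s4 s6-p->s5 s6-q->s6 s7-p->s3 s7-q->s4 s8-p->s5 s8-q->s6 s9-p->s7 s9-q->s8 s10-p->s9 s10-q->s10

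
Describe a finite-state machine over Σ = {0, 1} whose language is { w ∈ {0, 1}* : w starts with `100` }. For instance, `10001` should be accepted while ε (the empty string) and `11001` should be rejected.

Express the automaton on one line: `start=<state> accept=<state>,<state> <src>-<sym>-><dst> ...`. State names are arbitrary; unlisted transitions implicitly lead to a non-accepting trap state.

start=s0 accept=s3 s0-0->s4 s0-1->s1 s1-0->s2 s1-1->s4 s2-0->s3 s2-1->s4 s3-0->s3 s3-1->s3 s4-0->s4 s4-1->s4

Walk along `100` while the input agrees: from s0 take `1` to s1, and so on. Any deviation drops to the rejecting sink s4. Once s3 is reached the prefix is confirmed and every continuation is accepted.
        0   1  
>  s0   s4  s1 
   s1   s2  s4 
   s2   s3  s4 
 * s3   s3  s3 
   s4   s4  s4 
(> = start, * = accepting)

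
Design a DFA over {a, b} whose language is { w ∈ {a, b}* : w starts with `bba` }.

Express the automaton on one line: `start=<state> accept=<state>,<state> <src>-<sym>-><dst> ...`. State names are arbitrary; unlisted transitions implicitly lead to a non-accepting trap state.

Walk along `bba` while the input agrees: from S0 take `b` to S1, and so on. Any deviation drops to the rejecting sink S4. Once S3 is reached the prefix is confirmed and every continuation is accepted.
        a   b  
>  S0   S4  S1 
   S1   S4  S2 
   S2   S3  S4 
 * S3   S3  S3 
   S4   S4  S4 
(> = start, * = accepting)

start=S0 accept=S3 S0-a->S4 S0-b->S1 S1-a->S4 S1-b->S2 S2-a->S3 S2-b->S4 S3-a->S3 S3-b->S3 S4-a->S4 S4-b->S4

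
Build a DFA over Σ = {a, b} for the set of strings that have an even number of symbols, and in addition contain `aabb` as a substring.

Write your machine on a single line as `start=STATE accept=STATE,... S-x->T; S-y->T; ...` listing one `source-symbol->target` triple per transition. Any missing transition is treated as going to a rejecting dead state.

Build one automaton per condition and run them in lockstep. The first has 2 states tracking the input length modulo 2; the second has 5 states tracking whether and how much of `aabb` has been seen. A product state is a pair (one from each), accepting exactly when both do.
10 states suffice.
        a   b  
>  S0   S1  S2 
   S1   S3  S0 
   S2   S4  S0 
   S3   S5  S6 
   S4   S5  S2 
   S5   S3  S7 
   S6   S4  S8 
   S7   S1  S9 
 * S8   S9  S9 
   S9   S8  S8 
(> = start, * = accepting)

start=S0; accept=S8; S0-a->S1; S0-b->S2; S1-a->S3; S1-b->S0; S2-a->S4; S2-b->S0; S3-a->S5; S3-b->S6; S4-a->S5; S4-b->S2; S5-a->S3; S5-b->S7; S6-a->S4; S6-b->S8; S7-a->S1; S7-b->S9; S8-a->S9; S8-b->S9; S9-a->S8; S9-b->S8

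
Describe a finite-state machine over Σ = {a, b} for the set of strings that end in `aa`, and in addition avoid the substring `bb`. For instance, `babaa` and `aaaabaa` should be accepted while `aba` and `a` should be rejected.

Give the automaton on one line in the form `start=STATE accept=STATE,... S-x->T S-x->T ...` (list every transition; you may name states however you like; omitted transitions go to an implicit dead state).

start=S0 accept=S3 S0-a->S1 S0-b->S2 S1-a->S3 S1-b->S2 S2-a->S1 S2-b->S4 S3-a->S3 S3-b->S2 S4-a->S5 S4-b->S4 S5-a->S6 S5-b->S4 S6-a->S6 S6-b->S4

Run two small machines in parallel and take their product. The first has 3 states tracking how much of the suffix `aa` has currently been matched; the second has 3 states tracking partial matches of the forbidden pattern `bb`. A product state is a pair (one from each), accepting exactly when both do.
A 7-state machine:
        a   b  
>  S0   S1  S2 
   S1   S3  S2 
   S2   S1  S4 
 * S3   S3  S2 
   S4   S5  S4 
   S5   S6  S4 
   S6   S6  S4 
(> = start, * = accepting)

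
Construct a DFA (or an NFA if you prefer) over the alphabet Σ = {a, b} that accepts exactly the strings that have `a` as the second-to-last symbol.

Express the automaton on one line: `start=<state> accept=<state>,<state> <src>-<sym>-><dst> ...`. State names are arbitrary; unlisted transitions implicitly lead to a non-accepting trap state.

start=s0 accept=s3,s4 s0-a->s1 s0-b->s2 s1-a->s3 s1-b->s4 s2-a->s5 s2-b->s6 s3-a->s3 s3-b->s4 s4-a->s5 s4-b->s6 s5-a->s3 s5-b->s4 s6-a->s5 s6-b->s6

A DFA must remember the last 2 symbols (since which symbol is second-to-last isn't known until the input ends). Use one state per possible window of the last ≤2 symbols; accept from those whose window starts with `a`.
        a   b  
>  s0   s1  s2 
   s1   s3  s4 
   s2   s5  s6 
 * s3   s3  s4 
 * s4   s5  s6 
   s5   s3  s4 
   s6   s5  s6 
(> = start, * = accepting)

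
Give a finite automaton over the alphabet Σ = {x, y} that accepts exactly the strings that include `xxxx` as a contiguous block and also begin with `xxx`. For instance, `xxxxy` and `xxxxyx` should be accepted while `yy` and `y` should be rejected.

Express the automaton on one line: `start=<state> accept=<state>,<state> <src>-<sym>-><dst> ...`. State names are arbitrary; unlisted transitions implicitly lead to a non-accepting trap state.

start=q0 accept=q7 q0-x->q1 q0-y->q2 q1-x->q3 q1-y->q2 q2-x->q4 q2-y->q2 q3-x->q5 q3-y->q2 q4-x->q6 q4-y->q2 q5-x->q7 q5-y->q8 q6-x->q9 q6-y->q2 q7-x->q7 q7-y->q7 q8-x->q10 q8-y->q8 q9-x->q11 q9-y->q2 q10-x->q12 q10-y->q8 q11-x->q11 q11-y->q11 q12-x->q5 q12-y->q8

Run two small machines in parallel and take their product. One (5 states) tracks whether and how much of `xxxx` has been seen; the other (5 states) tracks whether the input so far still matches the prefix `xxx`. Each combined state is a pair, one component from each; accept when both components accept.
          x    y  
>  q0     q1   q2 
   q1     q3   q2 
   q2     q4   q2 
   q3     q5   q2 
   q4     q6   q2 
   q5     q7   q8 
   q6     q9   q2 
 * q7     q7   q7 
   q8    q10   q8 
   q9    q11   q2 
   q10   q12   q8 
   q11   q11  q11 
   q12    q5   q8 
(> = start, * = accepting)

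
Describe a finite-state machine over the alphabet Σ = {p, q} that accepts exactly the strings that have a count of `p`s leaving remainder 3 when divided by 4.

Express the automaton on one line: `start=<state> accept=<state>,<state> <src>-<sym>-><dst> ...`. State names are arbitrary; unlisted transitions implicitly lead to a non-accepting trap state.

start=S0 accept=S3 S0-p->S1 S0-q->S0 S1-p->S2 S1-q->S1 S2-p->S3 S2-q->S2 S3-p->S0 S3-q->S3

The only thing that matters is how many `p`s have appeared, reduced mod 4. Use one state per residue: S0 for 0, …, S3 for 3. Reading `p` moves to the next residue; anything else stays put. S3 is accepting.
4 states suffice.
        p   q  
>  S0   S1  S0 
   S1   S2  S1 
   S2   S3  S2 
 * S3   S0  S3 
(> = start, * = accepting)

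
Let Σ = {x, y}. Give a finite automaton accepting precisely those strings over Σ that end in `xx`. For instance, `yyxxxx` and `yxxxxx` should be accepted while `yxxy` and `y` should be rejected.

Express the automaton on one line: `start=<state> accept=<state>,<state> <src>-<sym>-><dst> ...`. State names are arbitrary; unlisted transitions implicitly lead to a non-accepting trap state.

Let each state record the length of the longest suffix of the input read so far that is also a prefix of `xx`. q1 means the last symbol is `x`; q2 means the last 2 symbols are `xx`. Accept only at q2, where the string currently ends in `xx`.
        x   y  
>  q0   q1  q0 
   q1   q2  q0 
 * q2   q2  q0 
(> = start, * = accepting)

start=q0 accept=q2 q0-x->q1 q0-y->q0 q1-x->q2 q1-y->q0 q2-x->q2 q2-y->q0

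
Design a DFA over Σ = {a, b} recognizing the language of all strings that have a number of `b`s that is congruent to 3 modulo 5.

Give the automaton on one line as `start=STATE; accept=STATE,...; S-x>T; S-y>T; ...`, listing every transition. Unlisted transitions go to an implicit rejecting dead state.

The only thing that matters is how many `b`s have appeared, reduced mod 5. Use one state per residue: s0 for 0, …, s4 for 4. Reading `b` moves to the next residue; anything else stays put. s3 is accepting.
        a   b  
>  s0   s0  s1 
   s1   s1  s2 
   s2   s2  s3 
 * s3   s3  s4 
   s4   s4  s0 
(> = start, * = accepting)

start=s0; accept=s3; s0-a>s0; s0-b>s1; s1-a>s1; s1-b>s2; s2-a>s2; s2-b>s3; s3-a>s3; s3-b>s4; s4-a>s4; s4-b>s0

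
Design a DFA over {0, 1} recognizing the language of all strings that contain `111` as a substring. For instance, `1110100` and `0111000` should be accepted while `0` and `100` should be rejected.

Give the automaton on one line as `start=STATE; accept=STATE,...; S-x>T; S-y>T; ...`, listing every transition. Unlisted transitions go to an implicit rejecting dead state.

start=s0; accept=s3; s0-0>s0; s0-1>s1; s1-0>s0; s1-1>s2; s2-0>s0; s2-1>s3; s3-0>s3; s3-1>s3

Track how much of `111` has been matched so far: state s0 is no progress, s3 is the absorbing accept state reached once `111` has occurred. Intermediate states record partial matches; on a mismatch, fall back to the longest reusable overlap.
4 states suffice.
        0   1  
>  s0   s0  s1 
   s1   s0  s2 
   s2   s0  s3 
 * s3   s3  s3 
(> = start, * = accepting)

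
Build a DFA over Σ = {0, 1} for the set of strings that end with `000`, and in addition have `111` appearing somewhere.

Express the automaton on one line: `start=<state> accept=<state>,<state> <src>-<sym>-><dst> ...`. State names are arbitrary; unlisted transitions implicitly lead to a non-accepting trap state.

Handle the two conditions separately and then intersect. The first has 4 states tracking how much of the suffix `000` has currently been matched; the second has 4 states tracking whether and how much of `111` has been seen. A product state is a pair (one from each), accepting exactly when both do.
With 10 states:
        0   1  
>  S0   S1  S2 
   S1   S3  S2 
   S2   S1  S4 
   S3   S5  S2 
   S4   S1  S6 
   S5   S5  S2 
   S6   S7  S6 
   S7   S8  S6 
   S8   S9  S6 
 * S9   S9  S6 
(> = start, * = accepting)

start=S0 accept=S9 S0-0->S1 S0-1->S2 S1-0->S3 S1-1->S2 S2-0->S1 S2-1->S4 S3-0->S5 S3-1->S2 S4-0->S1 S4-1->S6 S5-0->S5 S5-1->S2 S6-0->S7 S6-1->S6 S7-0->S8 S7-1->S6 S8-0->S9 S8-1->S6 S9-0->S9 S9-1->S6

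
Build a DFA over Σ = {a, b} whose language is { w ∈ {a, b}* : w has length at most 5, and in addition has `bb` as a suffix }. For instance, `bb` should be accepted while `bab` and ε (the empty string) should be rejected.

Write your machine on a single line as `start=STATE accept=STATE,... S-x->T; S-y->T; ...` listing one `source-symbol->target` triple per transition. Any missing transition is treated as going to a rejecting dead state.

start=q0; accept=q5,q8,q11,q12; q0-a->q1; q0-b->q2; q1-a->q3; q1-b->q4; q2-a->q3; q2-b->q5; q3-a->q6; q3-b->q7; q4-a->q6; q4-b->q8; q5-a->q6; q5-b->q8; q6-a->q9; q6-b->q10; q7-a->q9; q7-b->q11; q8-a->q9; q8-b->q11; q9-a->q9; q9-b->q9; q10-a->q9; q10-b->q12; q11-a->q9; q11-b->q12; q12-a->q9; q12-b->q9

Handle the two conditions separately and then intersect. The first has 7 states tracking the input length, saturating at 6; the second has 3 states tracking how much of the suffix `bb` has currently been matched. A product state is a pair (one from each), accepting exactly when both do. Equivalent product states are then merged.
With 13 states:
          a    b  
>  q0     q1   q2 
   q1     q3   q4 
   q2     q3   q5 
   q3     q6   q7 
   q4     q6   q8 
 * q5     q6   q8 
   q6     q9  q10 
   q7     q9  q11 
 * q8     q9  q11 
   q9     q9   q9 
   q10    q9  q12 
 * q11    q9  q12 
 * q12    q9   q9 
(> = start, * = accepting)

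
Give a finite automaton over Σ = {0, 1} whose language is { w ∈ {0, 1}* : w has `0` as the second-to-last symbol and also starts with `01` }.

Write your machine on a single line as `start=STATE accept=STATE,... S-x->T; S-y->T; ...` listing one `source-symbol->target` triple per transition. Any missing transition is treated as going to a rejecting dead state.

start=A; accept=D,G; A-0->B; A-1->C; B-0->C; B-1->D; C-0->C; C-1->C; D-0->E; D-1->F; E-0->G; E-1->D; F-0->E; F-1->F; G-0->G; G-1->D

Handle the two conditions separately and then intersect. One (7 states) tracks the last 2 symbols read; the other (4 states) tracks whether the input so far still matches the prefix `01`. Each combined state is a pair, one component from each; accept when both components accept. Minimizing collapses redundant product states.
With 7 states:
       0  1 
>  A   B  C 
   B   C  D 
   C   C  C 
 * D   E  F 
   E   G  D 
   F   E  F 
 * G   G  D 
(> = start, * = accepting)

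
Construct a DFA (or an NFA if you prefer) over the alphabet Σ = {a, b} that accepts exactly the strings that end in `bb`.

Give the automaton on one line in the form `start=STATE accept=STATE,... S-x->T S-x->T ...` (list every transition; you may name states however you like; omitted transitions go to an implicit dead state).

Let each state record the length of the longest suffix of the input read so far that is also a prefix of `bb`. q1 means the last symbol is `b`; q2 means the last 2 symbols are `bb`. Accept only at q2, where the string currently ends in `bb`.
A 3-state machine:
        a   b  
>  q0   q0  q1 
   q1   q0  q2 
 * q2   q0  q2 
(> = start, * = accepting)

start=q0 accept=q2 q0-a->q0 q0-b->q1 q1-a->q0 q1-b->q2 q2-a->q0 q2-b->q2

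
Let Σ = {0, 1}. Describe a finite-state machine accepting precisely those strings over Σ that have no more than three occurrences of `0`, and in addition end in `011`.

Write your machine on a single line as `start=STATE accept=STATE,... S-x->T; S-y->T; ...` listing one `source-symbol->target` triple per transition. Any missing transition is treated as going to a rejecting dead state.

Handle the two conditions separately and then intersect. The first has 5 states tracking the count of `0`s, saturating at 4; the second has 4 states tracking how much of the suffix `011` has currently been matched. A product state is a pair (one from each), accepting exactly when both do.
With 17 states:
          0    1  
>  S0     S1   S0 
   S1     S2   S3 
   S2     S4   S5 
   S3     S2   S6 
   S4     S7   S8 
   S5     S4   S9 
 * S6     S2  S10 
   S7     S7  S11 
   S8     S7  S12 
 * S9     S4  S13 
   S10    S2  S10 
   S11    S7  S14 
 * S12    S7  S15 
   S13    S4  S13 
   S14    S7  S16 
   S15    S7  S15 
   S16    S7  S16 
(> = start, * = accepting)

start=S0; accept=S6,S9,S12; S0-0->S1; S0-1->S0; S1-0->S2; S1-1->S3; S2-0->S4; S2-1->S5; S3-0->S2; S3-1->S6; S4-0->S7; S4-1->S8; S5-0->S4; S5-1->S9; S6-0->S2; S6-1->S10; S7-0->S7; S7-1->S11; S8-0->S7; S8-1->S12; S9-0->S4; S9-1->S13; S10-0->S2; S10-1->S10; S11-0->S7; S11-1->S14; S12-0->S7; S12-1->S15; S13-0->S4; S13-1->S13; S14-0->S7; S14-1->S16; S15-0->S7; S15-1->S15; S16-0->S7; S16-1->S16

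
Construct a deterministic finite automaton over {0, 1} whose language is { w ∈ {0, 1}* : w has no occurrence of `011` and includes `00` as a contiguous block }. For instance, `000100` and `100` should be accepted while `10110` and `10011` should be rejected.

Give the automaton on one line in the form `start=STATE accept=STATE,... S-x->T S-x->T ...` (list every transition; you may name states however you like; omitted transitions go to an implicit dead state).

Handle the two conditions separately and then intersect. One (4 states) tracks partial matches of the forbidden pattern `011`; the other (3 states) tracks whether and how much of `00` has been seen. Each combined state is a pair, one component from each; accept when both components accept. Equivalent product states are then merged.
With 6 states:
        0   1  
>  S0   S1  S0 
   S1   S2  S3 
 * S2   S2  S4 
   S3   S1  S5 
 * S4   S2  S5 
   S5   S5  S5 
(> = start, * = accepting)

start=S0 accept=S2,S4 S0-0->S1 S0-1->S0 S1-0->S2 S1-1->S3 S2-0->S2 S2-1->S4 S3-0->S1 S3-1->S5 S4-0->S2 S4-1->S5 S5-0->S5 S5-1->S5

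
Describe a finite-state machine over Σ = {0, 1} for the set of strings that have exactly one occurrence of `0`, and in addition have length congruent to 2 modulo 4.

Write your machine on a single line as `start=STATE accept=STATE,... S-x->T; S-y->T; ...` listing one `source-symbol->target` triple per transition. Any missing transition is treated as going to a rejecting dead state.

start=s0; accept=s4; s0-0->s1; s0-1->s2; s1-0->s3; s1-1->s4; s2-0->s4; s2-1->s5; s3-0->s6; s3-1->s6; s4-0->s6; s4-1->s7; s5-0->s7; s5-1->s8; s6-0->s9; s6-1->s9; s7-0->s9; s7-1->s10; s8-0->s10; s8-1->s0; s9-0->s11; s9-1->s11; s10-0->s11; s10-1->s1; s11-0->s3; s11-1->s3

Handle the two conditions separately and then intersect. One (3 states) tracks the count of `0`s, saturating at 2; the other (4 states) tracks the input length modulo 4. Each combined state is a pair, one component from each; accept when both components accept.
A 12-state machine:
          0    1  
>  s0     s1   s2 
   s1     s3   s4 
   s2     s4   s5 
   s3     s6   s6 
 * s4     s6   s7 
   s5     s7   s8 
   s6     s9   s9 
   s7     s9  s10 
   s8    s10   s0 
   s9    s11  s11 
   s10   s11   s1 
   s11    s3   s3 
(> = start, * = accepting)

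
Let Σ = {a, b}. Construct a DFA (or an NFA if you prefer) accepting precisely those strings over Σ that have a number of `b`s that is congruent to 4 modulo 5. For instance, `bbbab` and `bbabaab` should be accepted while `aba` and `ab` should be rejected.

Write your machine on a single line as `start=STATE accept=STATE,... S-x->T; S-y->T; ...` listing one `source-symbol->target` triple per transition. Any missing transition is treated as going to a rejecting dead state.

start=q0; accept=q4; q0-a->q0; q0-b->q1; q1-a->q1; q1-b->q2; q2-a->q2; q2-b->q3; q3-a->q3; q3-b->q4; q4-a->q4; q4-b->q0

The only thing that matters is how many `b`s have appeared, reduced mod 5. Use one state per residue: q0 for 0, …, q4 for 4. Reading `b` moves to the next residue; anything else stays put. q4 is accepting.
        a   b  
>  q0   q0  q1 
   q1   q1  q2 
   q2   q2  q3 
   q3   q3  q4 
 * q4   q4  q0 
(> = start, * = accepting)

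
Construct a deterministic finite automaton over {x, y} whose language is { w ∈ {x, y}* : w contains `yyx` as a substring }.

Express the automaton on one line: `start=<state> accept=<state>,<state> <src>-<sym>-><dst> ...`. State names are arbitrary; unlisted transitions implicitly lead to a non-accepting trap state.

start=q0 accept=q3 q0-x->q0 q0-y->q1 q1-x->q0 q1-y->q2 q2-x->q3 q2-y->q2 q3-x->q3 q3-y->q3

States q0..q2 record the length of the longest prefix of `yyx` that matches the current input suffix. Reaching q3 means `yyx` has been seen, and we stay there forever. Accept from q3.
With 4 states:
        x   y  
>  q0   q0  q1 
   q1   q0  q2 
   q2   q3  q2 
 * q3   q3  q3 
(> = start, * = accepting)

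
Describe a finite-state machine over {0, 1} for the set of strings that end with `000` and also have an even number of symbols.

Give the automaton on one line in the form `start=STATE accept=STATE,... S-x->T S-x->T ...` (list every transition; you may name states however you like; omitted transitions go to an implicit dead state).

start=A accept=H A-0->B A-1->C B-0->D B-1->A C-0->E C-1->A D-0->F D-1->C E-0->G E-1->C F-0->H F-1->A G-0->H G-1->A H-0->F H-1->C

Run two small machines in parallel and take their product. The first has 4 states tracking how much of the suffix `000` has currently been matched; the second has 2 states tracking the input length modulo 2. A product state is a pair (one from each), accepting exactly when both do.
8 states suffice.
       0  1 
>  A   B  C 
   B   D  A 
   C   E  A 
   D   F  C 
   E   G  C 
   F   H  A 
   G   H  A 
 * H   F  C 
(> = start, * = accepting)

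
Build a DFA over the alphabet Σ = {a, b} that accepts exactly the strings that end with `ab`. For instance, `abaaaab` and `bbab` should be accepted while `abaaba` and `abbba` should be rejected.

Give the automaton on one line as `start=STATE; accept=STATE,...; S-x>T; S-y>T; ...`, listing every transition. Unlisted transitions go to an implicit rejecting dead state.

start=q0; accept=q2; q0-a>q1; q0-b>q0; q1-a>q1; q1-b>q2; q2-a>q1; q2-b>q0

Remember how much of `ab` the current input suffix matches. State q0 means no match yet; q1 means the last symbol is `a`; q2 means the last 2 symbols are `ab`. Only q2 accepts. On a mismatch, fall back to the longest proper suffix that is still a prefix of `ab`.
With 3 states:
        a   b  
>  q0   q1  q0 
   q1   q1  q2 
 * q2   q1  q0 
(> = start, * = accepting)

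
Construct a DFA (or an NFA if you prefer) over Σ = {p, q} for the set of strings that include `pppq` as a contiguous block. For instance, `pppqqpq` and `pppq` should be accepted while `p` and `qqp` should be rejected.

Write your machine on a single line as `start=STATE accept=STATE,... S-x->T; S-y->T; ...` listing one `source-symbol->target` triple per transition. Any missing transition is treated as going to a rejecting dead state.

States s0..s3 record the length of the longest prefix of `pppq` that matches the current input suffix. Reaching s4 means `pppq` has been seen, and we stay there forever. Accept from s4.
5 states suffice.
        p   q  
>  s0   s1  s0 
   s1   s2  s0 
   s2   s3  s0 
   s3   s3  s4 
 * s4   s4  s4 
(> = start, * = accepting)

start=s0; accept=s4; s0-p->s1; s0-q->s0; s1-p->s2; s1-q->s0; s2-p->s3; s2-q->s0; s3-p->s3; s3-q->s4; s4-p->s4; s4-q->s4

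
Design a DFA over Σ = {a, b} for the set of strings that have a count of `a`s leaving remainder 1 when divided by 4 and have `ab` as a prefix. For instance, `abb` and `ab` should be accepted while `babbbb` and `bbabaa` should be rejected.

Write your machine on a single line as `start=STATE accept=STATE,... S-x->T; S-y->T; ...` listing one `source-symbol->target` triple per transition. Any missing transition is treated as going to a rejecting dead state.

start=s0; accept=s4; s0-a->s1; s0-b->s2; s1-a->s3; s1-b->s4; s2-a->s5; s2-b->s2; s3-a->s6; s3-b->s3; s4-a->s7; s4-b->s4; s5-a->s3; s5-b->s5; s6-a->s2; s6-b->s6; s7-a->s8; s7-b->s7; s8-a->s9; s8-b->s8; s9-a->s4; s9-b->s9

Build one automaton per condition and run them in lockstep. One (4 states) tracks the count of `a`s modulo 4; the other (4 states) tracks whether the input so far still matches the prefix `ab`. Each combined state is a pair, one component from each; accept when both components accept.
10 states suffice.
        a   b  
>  s0   s1  s2 
   s1   s3  s4 
   s2   s5  s2 
   s3   s6  s3 
 * s4   s7  s4 
   s5   s3  s5 
   s6   s2  s6 
   s7   s8  s7 
   s8   s9  s8 
   s9   s4  s9 
(> = start, * = accepting)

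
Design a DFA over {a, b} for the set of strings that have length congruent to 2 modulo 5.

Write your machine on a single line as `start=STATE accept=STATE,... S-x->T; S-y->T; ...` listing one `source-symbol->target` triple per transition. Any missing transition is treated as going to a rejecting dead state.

start=S0; accept=S2; S0-a->S1; S0-b->S1; S1-a->S2; S1-b->S2; S2-a->S3; S2-b->S3; S3-a->S4; S3-b->S4; S4-a->S0; S4-b->S0

Only the length mod 5 matters, so use a 5-cycle: from any state, every input symbol moves to the next state, wrapping S4 back to S0. Mark S2 accepting.
A 5-state machine:
        a   b  
>  S0   S1  S1 
   S1   S2  S2 
 * S2   S3  S3 
   S3   S4  S4 
   S4   S0  S0 
(> = start, * = accepting)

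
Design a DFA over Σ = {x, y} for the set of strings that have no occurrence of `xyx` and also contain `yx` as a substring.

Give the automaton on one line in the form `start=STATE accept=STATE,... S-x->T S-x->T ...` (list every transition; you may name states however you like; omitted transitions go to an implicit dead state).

Build one automaton per condition and run them in lockstep. One (4 states) tracks partial matches of the forbidden pattern `xyx`; the other (3 states) tracks whether and how much of `yx` has been seen. Each combined state is a pair, one component from each; accept when both components accept.
8 states suffice.
        x   y  
>  s0   s1  s2 
   s1   s1  s3 
   s2   s4  s2 
   s3   s5  s2 
 * s4   s4  s6 
   s5   s5  s5 
 * s6   s5  s7 
 * s7   s4  s7 
(> = start, * = accepting)

start=s0 accept=s4,s6,s7 s0-x->s1 s0-y->s2 s1-x->s1 s1-y->s3 s2-x->s4 s2-y->s2 s3-x->s5 s3-y->s2 s4-x->s4 s4-y->s6 s5-x->s5 s5-y->s5 s6-x->s5 s6-y->s7 s7-x->s4 s7-y->s7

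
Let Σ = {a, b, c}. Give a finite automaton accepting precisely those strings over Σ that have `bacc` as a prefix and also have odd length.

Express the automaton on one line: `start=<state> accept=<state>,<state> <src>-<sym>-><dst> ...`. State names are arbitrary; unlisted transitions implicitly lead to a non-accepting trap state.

start=q0 accept=q6 q0-a->q1 q0-b->q2 q0-c->q1 q1-a->q1 q1-b->q1 q1-c->q1 q2-a->q3 q2-b->q1 q2-c->q1 q3-a->q1 q3-b->q1 q3-c->q4 q4-a->q1 q4-b->q1 q4-c->q5 q5-a->q6 q5-b->q6 q5-c->q6 q6-a->q5 q6-b->q5 q6-c->q5

Build one automaton per condition and run them in lockstep. The first has 6 states tracking whether the input so far still matches the prefix `bacc`; the second has 2 states tracking the input length modulo 2. A product state is a pair (one from each), accepting exactly when both do. Minimizing collapses redundant product states.
A 7-state machine:
        a   b   c  
>  q0   q1  q2  q1 
   q1   q1  q1  q1 
   q2   q3  q1  q1 
   q3   q1  q1  q4 
   q4   q1  q1  q5 
   q5   q6  q6  q6 
 * q6   q5  q5  q5 
(> = start, * = accepting)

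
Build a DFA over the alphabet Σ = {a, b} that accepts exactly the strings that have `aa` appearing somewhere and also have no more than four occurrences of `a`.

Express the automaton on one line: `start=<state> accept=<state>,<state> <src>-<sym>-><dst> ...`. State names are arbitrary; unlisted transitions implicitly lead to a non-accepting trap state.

Handle the two conditions separately and then intersect. The first has 3 states tracking whether and how much of `aa` has been seen; the second has 6 states tracking the count of `a`s, saturating at 5. A product state is a pair (one from each), accepting exactly when both do.
With 15 states:
          a    b  
>  q0     q1   q0 
   q1     q2   q3 
 * q2     q4   q2 
   q3     q5   q3 
 * q4     q6   q4 
   q5     q4   q7 
 * q6     q8   q6 
   q7     q9   q7 
   q8     q8   q8 
   q9     q6  q10 
   q10   q11  q10 
   q11    q8  q12 
   q12   q13  q12 
   q13    q8  q14 
   q14   q13  q14 
(> = start, * = accepting)

start=q0 accept=q2,q4,q6 q0-a->q1 q0-b->q0 q1-a->q2 q1-b->q3 q2-a->q4 q2-b->q2 q3-a->q5 q3-b->q3 q4-a->q6 q4-b->q4 q5-a->q4 q5-b->q7 q6-a->q8 q6-b->q6 q7-a->q9 q7-b->q7 q8-a->q8 q8-b->q8 q9-a->q6 q9-b->q10 q10-a->q11 q10-b->q10 q11-a->q8 q11-b->q12 q12-a->q13 q12-b->q12 q13-a->q8 q13-b->q14 q14-a->q13 q14-b->q14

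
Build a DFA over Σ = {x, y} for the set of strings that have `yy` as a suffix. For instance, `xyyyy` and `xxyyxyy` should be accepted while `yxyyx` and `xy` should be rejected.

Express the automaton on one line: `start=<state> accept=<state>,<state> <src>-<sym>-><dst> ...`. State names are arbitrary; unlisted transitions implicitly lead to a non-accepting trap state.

Remember how much of `yy` the current input suffix matches. State q0 means no match yet; q1 means the last symbol is `y`; q2 means the last 2 symbols are `yy`. Only q2 accepts. On a mismatch, fall back to the longest proper suffix that is still a prefix of `yy`.
With 3 states:
        x   y  
>  q0   q0  q1 
   q1   q0  q2 
 * q2   q0  q2 
(> = start, * = accepting)

start=q0 accept=q2 q0-x->q0 q0-y->q1 q1-x->q0 q1-y->q2 q2-x->q0 q2-y->q2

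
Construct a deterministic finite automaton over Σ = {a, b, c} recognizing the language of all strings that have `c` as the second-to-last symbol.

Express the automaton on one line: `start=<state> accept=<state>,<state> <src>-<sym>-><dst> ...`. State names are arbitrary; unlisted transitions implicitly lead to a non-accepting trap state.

start=q0 accept=q10,q11,q12 q0-a->q1 q0-b->q2 q0-c->q3 q1-a->q4 q1-b->q5 q1-c->q6 q2-a->q7 q2-b->q8 q2-c->q9 q3-a->q10 q3-b->q11 q3-c->q12 q4-a->q4 q4-b->q5 q4-c->q6 q5-a->q7 q5-b->q8 q5-c->q9 q6-a->q10 q6-b->q11 q6-c->q12 q7-a->q4 q7-b->q5 q7-c->q6 q8-a->q7 q8-b->q8 q8-c->q9 q9-a->q10 q9-b->q11 q9-c->q12 q10-a->q4 q10-b->q5 q10-c->q6 q11-a->q7 q11-b->q8 q11-c->q9 q12-a->q10 q12-b->q11 q12-c->q12

Because acceptance depends on a position counted from the end, the machine has to buffer the most recent 2 symbols. Make each state the string of the last up-to-2 symbols read; on input `x` shift the window left and append `x`. Accept when the buffered window has length 2 and begins with `c`.
A 13-state machine:
          a    b    c  
>  q0     q1   q2   q3 
   q1     q4   q5   q6 
   q2     q7   q8   q9 
   q3    q10  q11  q12 
   q4     q4   q5   q6 
   q5     q7   q8   q9 
   q6    q10  q11  q12 
   q7     q4   q5   q6 
   q8     q7   q8   q9 
   q9    q10  q11  q12 
 * q10    q4   q5   q6 
 * q11    q7   q8   q9 
 * q12   q10  q11  q12 
(> = start, * = accepting)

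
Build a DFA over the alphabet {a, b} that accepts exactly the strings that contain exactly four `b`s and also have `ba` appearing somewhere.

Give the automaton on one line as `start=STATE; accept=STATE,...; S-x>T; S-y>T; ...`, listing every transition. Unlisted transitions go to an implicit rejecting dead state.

start=q0; accept=q8; q0-a>q0; q0-b>q1; q1-a>q2; q1-b>q3; q2-a>q2; q2-b>q4; q3-a>q4; q3-b>q5; q4-a>q4; q4-b>q6; q5-a>q6; q5-b>q7; q6-a>q6; q6-b>q8; q7-a>q8; q7-b>q9; q8-a>q8; q8-b>q10; q9-a>q10; q9-b>q9; q10-a>q10; q10-b>q10

Run two small machines in parallel and take their product. The first has 6 states tracking the count of `b`s, saturating at 5; the second has 3 states tracking whether and how much of `ba` has been seen. A product state is a pair (one from each), accepting exactly when both do.
With 11 states:
          a    b  
>  q0     q0   q1 
   q1     q2   q3 
   q2     q2   q4 
   q3     q4   q5 
   q4     q4   q6 
   q5     q6   q7 
   q6     q6   q8 
   q7     q8   q9 
 * q8     q8  q10 
   q9    q10   q9 
   q10   q10  q10 
(> = start, * = accepting)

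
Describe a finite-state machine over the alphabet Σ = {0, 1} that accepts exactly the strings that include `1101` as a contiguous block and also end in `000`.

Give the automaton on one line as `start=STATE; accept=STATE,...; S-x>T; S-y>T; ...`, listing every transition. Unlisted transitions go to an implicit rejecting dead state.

start=q0; accept=q10; q0-0>q1; q0-1>q2; q1-0>q3; q1-1>q2; q2-0>q1; q2-1>q4; q3-0>q5; q3-1>q2; q4-0>q6; q4-1>q4; q5-0>q5; q5-1>q2; q6-0>q3; q6-1>q7; q7-0>q8; q7-1>q7; q8-0>q9; q8-1>q7; q9-0>q10; q9-1>q7; q10-0>q10; q10-1>q7

Build one automaton per condition and run them in lockstep. The first has 5 states tracking whether and how much of `1101` has been seen; the second has 4 states tracking how much of the suffix `000` has currently been matched. A product state is a pair (one from each), accepting exactly when both do.
With 11 states:
          0    1  
>  q0     q1   q2 
   q1     q3   q2 
   q2     q1   q4 
   q3     q5   q2 
   q4     q6   q4 
   q5     q5   q2 
   q6     q3   q7 
   q7     q8   q7 
   q8     q9   q7 
   q9    q10   q7 
 * q10   q10   q7 
(> = start, * = accepting)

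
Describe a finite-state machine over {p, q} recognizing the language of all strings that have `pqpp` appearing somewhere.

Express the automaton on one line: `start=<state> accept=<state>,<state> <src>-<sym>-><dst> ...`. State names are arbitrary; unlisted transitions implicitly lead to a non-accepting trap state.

Track how much of `pqpp` has been matched so far: state s0 is no progress, s4 is the absorbing accept state reached once `pqpp` has occurred. Intermediate states record partial matches; on a mismatch, fall back to the longest reusable overlap.
A 5-state machine:
        p   q  
>  s0   s1  s0 
   s1   s1  s2 
   s2   s3  s0 
   s3   s4  s2 
 * s4   s4  s4 
(> = start, * = accepting)

start=s0 accept=s4 s0-p->s1 s0-q->s0 s1-p->s1 s1-q->s2 s2-p->s3 s2-q->s0 s3-p->s4 s3-q->s2 s4-p->s4 s4-q->s4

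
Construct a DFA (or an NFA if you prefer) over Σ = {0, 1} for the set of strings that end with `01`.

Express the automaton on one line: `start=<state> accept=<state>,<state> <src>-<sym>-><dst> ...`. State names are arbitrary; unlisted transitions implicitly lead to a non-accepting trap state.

start=q0 accept=q2 q0-0->q1 q0-1->q0 q1-0->q1 q1-1->q2 q2-0->q1 q2-1->q0

Let each state record the length of the longest suffix of the input read so far that is also a prefix of `01`. q1 means the last symbol is `0`; q2 means the last 2 symbols are `01`. Accept only at q2, where the string currently ends in `01`.
With 3 states:
        0   1  
>  q0   q1  q0 
   q1   q1  q2 
 * q2   q1  q0 
(> = start, * = accepting)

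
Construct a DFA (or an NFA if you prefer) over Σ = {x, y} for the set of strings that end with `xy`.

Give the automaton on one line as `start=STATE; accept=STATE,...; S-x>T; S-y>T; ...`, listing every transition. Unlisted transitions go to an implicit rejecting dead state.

start=A; accept=C; A-x>B; A-y>A; B-x>B; B-y>C; C-x>B; C-y>A

Remember how much of `xy` the current input suffix matches. State A means no match yet; B means the last symbol is `x`; C means the last 2 symbols are `xy`. Only C accepts. On a mismatch, fall back to the longest proper suffix that is still a prefix of `xy`.
With 3 states:
       x  y 
>  A   B  A 
   B   B  C 
 * C   B  A 
(> = start, * = accepting)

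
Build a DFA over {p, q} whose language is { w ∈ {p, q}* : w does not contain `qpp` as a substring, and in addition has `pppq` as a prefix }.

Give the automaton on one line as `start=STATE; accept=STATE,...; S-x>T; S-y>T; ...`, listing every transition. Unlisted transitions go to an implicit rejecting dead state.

Build one automaton per condition and run them in lockstep. The first has 4 states tracking partial matches of the forbidden pattern `qpp`; the second has 6 states tracking whether the input so far still matches the prefix `pppq`. A product state is a pair (one from each), accepting exactly when both do.
With 11 states:
          p    q  
>  S0     S1   S2 
   S1     S3   S2 
   S2     S4   S2 
   S3     S5   S2 
   S4     S6   S2 
   S5     S7   S8 
   S6     S6   S6 
   S7     S7   S2 
 * S8     S9   S8 
 * S9    S10   S8 
   S10   S10  S10 
(> = start, * = accepting)

start=S0; accept=S8,S9; S0-p>S1; S0-q>S2; S1-p>S3; S1-q>S2; S2-p>S4; S2-q>S2; S3-p>S5; S3-q>S2; S4-p>S6; S4-q>S2; S5-p>S7; S5-q>S8; S6-p>S6; S6-q>S6; S7-p>S7; S7-q>S2; S8-p>S9; S8-q>S8; S9-p>S10; S9-q>S8; S10-p>S10; S10-q>S10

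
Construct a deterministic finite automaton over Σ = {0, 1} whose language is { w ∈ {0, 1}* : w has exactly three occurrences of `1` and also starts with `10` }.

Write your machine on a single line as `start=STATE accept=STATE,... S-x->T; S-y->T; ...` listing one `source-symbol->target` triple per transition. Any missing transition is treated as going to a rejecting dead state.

Build one automaton per condition and run them in lockstep. One (5 states) tracks the count of `1`s, saturating at 4; the other (4 states) tracks whether the input so far still matches the prefix `10`. Each combined state is a pair, one component from each; accept when both components accept.
With 11 states:
          0    1  
>  q0     q1   q2 
   q1     q1   q3 
   q2     q4   q5 
   q3     q3   q5 
   q4     q4   q6 
   q5     q5   q7 
   q6     q6   q8 
   q7     q7   q9 
 * q8     q8  q10 
   q9     q9   q9 
   q10   q10  q10 
(> = start, * = accepting)

start=q0; accept=q8; q0-0->q1; q0-1->q2; q1-0->q1; q1-1->q3; q2-0->q4; q2-1->q5; q3-0->q3; q3-1->q5; q4-0->q4; q4-1->q6; q5-0->q5; q5-1->q7; q6-0->q6; q6-1->q8; q7-0->q7; q7-1->q9; q8-0->q8; q8-1->q10; q9-0->q9; q9-1->q9; q10-0->q10; q10-1->q10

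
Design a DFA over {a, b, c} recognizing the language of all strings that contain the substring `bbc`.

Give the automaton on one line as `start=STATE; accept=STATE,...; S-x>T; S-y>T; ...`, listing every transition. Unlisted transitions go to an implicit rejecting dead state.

Track how much of `bbc` has been matched so far: state q0 is no progress, q3 is the absorbing accept state reached once `bbc` has occurred. Intermediate states record partial matches; on a mismatch, fall back to the longest reusable overlap.
4 states suffice.
        a   b   c  
>  q0   q0  q1  q0 
   q1   q0  q2  q0 
   q2   q0  q2  q3 
 * q3   q3  q3  q3 
(> = start, * = accepting)

start=q0; accept=q3; q0-a>q0; q0-b>q1; q0-c>q0; q1-a>q0; q1-b>q2; q1-c>q0; q2-a>q0; q2-b>q2; q2-c>q3; q3-a>q3; q3-b>q3; q3-c>q3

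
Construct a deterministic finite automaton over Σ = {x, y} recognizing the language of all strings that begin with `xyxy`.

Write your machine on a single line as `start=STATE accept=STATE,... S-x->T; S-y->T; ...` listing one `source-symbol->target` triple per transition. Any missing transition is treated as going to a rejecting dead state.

Check the first 4 symbols one by one: S0 through S3 record how many have matched `xyxy` so far; any wrong symbol goes to the dead state S5. After all 4 match we enter the accepting sink S4.
With 6 states:
        x   y  
>  S0   S1  S5 
   S1   S5  S2 
   S2   S3  S5 
   S3   S5  S4 
 * S4   S4  S4 
   S5   S5  S5 
(> = start, * = accepting)

start=S0; accept=S4; S0-x->S1; S0-y->S5; S1-x->S5; S1-y->S2; S2-x->S3; S2-y->S5; S3-x->S5; S3-y->S4; S4-x->S4; S4-y->S4; S5-x->S5; S5-y->S5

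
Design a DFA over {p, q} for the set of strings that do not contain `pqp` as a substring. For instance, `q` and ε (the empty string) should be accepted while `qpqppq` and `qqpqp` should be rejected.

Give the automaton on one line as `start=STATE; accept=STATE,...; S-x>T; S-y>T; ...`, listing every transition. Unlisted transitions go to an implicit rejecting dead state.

start=s0; accept=s0,s1,s2; s0-p>s1; s0-q>s0; s1-p>s1; s1-q>s2; s2-p>s3; s2-q>s0; s3-p>s3; s3-q>s3

Track partial matches of the forbidden pattern `pqp`. State s3 is a dead state reached once `pqp` has occurred; every other state accepts. s0 means no part of `pqp` is currently matched.
4 states suffice.
        p   q  
>* s0   s1  s0 
 * s1   s1  s2 
 * s2   s3  s0 
   s3   s3  s3 
(> = start, * = accepting)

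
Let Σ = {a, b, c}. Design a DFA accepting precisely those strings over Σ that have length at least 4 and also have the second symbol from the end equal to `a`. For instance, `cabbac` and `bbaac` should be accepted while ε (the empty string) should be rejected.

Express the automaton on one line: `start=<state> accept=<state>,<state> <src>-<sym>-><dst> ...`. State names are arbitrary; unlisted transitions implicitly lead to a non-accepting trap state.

Build one automaton per condition and run them in lockstep. One (6 states) tracks the input length, saturating at 5; the other (13 states) tracks the last 2 symbols read. Each combined state is a pair, one component from each; accept when both components accept. Equivalent product states are then merged.
        a   b   c  
>  S0   S1  S1  S1 
   S1   S2  S2  S2 
   S2   S3  S2  S2 
   S3   S4  S5  S5 
 * S4   S4  S5  S5 
 * S5   S3  S2  S2 
(> = start, * = accepting)

start=S0 accept=S4,S5 S0-a->S1 S0-b->S1 S0-c->S1 S1-a->S2 S1-b->S2 S1-c->S2 S2-a->S3 S2-b->S2 S2-c->S2 S3-a->S4 S3-b->S5 S3-c->S5 S4-a->S4 S4-b->S5 S4-c->S5 S5-a->S3 S5-b->S2 S5-c->S2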